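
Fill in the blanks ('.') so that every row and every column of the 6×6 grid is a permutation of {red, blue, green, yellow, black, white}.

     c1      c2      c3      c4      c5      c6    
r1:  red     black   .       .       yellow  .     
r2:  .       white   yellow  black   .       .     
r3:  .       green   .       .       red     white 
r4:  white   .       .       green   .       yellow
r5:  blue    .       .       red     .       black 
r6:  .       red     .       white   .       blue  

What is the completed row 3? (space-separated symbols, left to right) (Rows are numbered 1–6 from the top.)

black green blue yellow red white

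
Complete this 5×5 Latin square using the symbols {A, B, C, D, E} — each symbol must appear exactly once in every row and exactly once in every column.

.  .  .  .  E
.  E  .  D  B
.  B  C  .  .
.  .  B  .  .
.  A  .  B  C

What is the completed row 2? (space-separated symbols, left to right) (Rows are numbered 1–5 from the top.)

row 2 has {B,D,E}; column 3 has {B,C} — only A is left for (r2,c3).
row 1 has {E}; column 3 has {A,B,C} — only D is left for (r1,c3).
row 2 has {A,B,D,E}; column 1 is empty so far — only C is left for (r2,c1).

C E A D B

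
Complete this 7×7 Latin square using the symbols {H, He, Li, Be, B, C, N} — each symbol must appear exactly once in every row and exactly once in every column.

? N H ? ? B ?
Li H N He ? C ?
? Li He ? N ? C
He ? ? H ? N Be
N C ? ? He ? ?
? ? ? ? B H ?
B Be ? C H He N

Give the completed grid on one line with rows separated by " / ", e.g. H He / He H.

Be N H Li C B He / Li H N He Be C B / H Li He B N Be C / He B C H Li N Be / N C B Be He Li H / C He Be N B H Li / B Be Li C H He N

row 2 has {H,He,Li,C,N}; column 5 has {H,He,B,N} — only Be is left for (r2,c5).
row 2 has {H,He,Li,Be,C,N}; column 7 has {Be,C,N} — only B is left for (r2,c7).
row 3 has {He,Li,C,N}; column 6 has {H,He,B,C,N} — only Be is left for (r3,c6).
row 4 has {H,He,Be,N}; column 2 has {H,Li,Be,C,N} — only B is left for (r4,c2).
row 5 has {He,C,N}; column 6 has {H,He,Be,B,C,N} — only Li is left for (r5,c6).
row 5 has {He,Li,C,N}; column 7 has {Be,B,C,N} — only H is left for (r5,c7).
row 6 has {H,B}; column 2 has {H,Li,Be,B,C,N} — only He is left for (r6,c2).
row 6 has {H,He,B}; column 7 has {H,Be,B,C,N} — only Li is left for (r6,c7).
row 7 has {H,He,Be,B,C,N}; column 3 has {H,He,N} — only Li is left for (r7,c3).
row 1 has {H,B,N}; column 7 has {H,Li,Be,B,C,N} — only He is left for (r1,c7).
row 3 has {He,Li,Be,C,N}; column 1 has {He,Li,B,N} — only H is left for (r3,c1).
row 3 has {H,He,Li,Be,C,N}; column 4 has {H,He,C} — only B is left for (r3,c4).
row 4 has {H,He,Be,B,N}; column 3 has {H,He,Li,N} — only C is left for (r4,c3).
row 4 has {H,He,Be,B,C,N}; column 5 has {H,He,Be,B,N} — only Li is left for (r4,c5).
row 5 has {H,He,Li,C,N}; column 4 has {H,He,B,C} — only Be is left for (r5,c4).
row 6 has {H,He,Li,B}; column 3 has {H,He,Li,C,N} — only Be is left for (r6,c3).
row 6 has {H,He,Li,Be,B}; column 4 has {H,He,Be,B,C} — only N is left for (r6,c4).
row 1 has {H,He,B,N}; column 4 has {H,He,Be,B,C,N} — only Li is left for (r1,c4).
row 1 has {H,He,Li,B,N}; column 5 has {H,He,Li,Be,B,N} — only C is left for (r1,c5).
row 5 has {H,He,Li,Be,C,N}; column 3 has {H,He,Li,Be,C,N} — only B is left for (r5,c3).
row 6 has {H,He,Li,Be,B,N}; column 1 has {H,He,Li,B,N} — only C is left for (r6,c1).
row 1 has {H,He,Li,B,C,N}; column 1 has {H,He,Li,B,C,N} — only Be is left for (r1,c1).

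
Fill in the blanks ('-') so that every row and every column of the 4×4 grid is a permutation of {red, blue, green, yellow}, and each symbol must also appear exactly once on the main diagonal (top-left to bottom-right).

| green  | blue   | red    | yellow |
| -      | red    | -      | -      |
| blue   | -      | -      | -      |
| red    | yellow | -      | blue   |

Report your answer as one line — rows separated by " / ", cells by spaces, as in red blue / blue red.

At row 2, column 1: row 2 has {red}; column 1 has {red,blue,green}; that leaves yellow.
At row 2, column 4: row 2 has {red,yellow}; column 4 has {blue,yellow}; that leaves green.
At row 3, column 2: row 3 has {blue}; column 2 has {red,blue,yellow}; that leaves green.
At row 3, column 3: row 3 has {blue,green}; column 3 has {red}; the diagonal has {red,blue,green}; that leaves yellow.
At row 3, column 4: row 3 has {blue,green,yellow}; column 4 has {blue,green,yellow}; that leaves red.
At row 4, column 3: row 4 has {red,blue,yellow}; column 3 has {red,yellow}; that leaves green.
At row 2, column 3: row 2 has {red,green,yellow}; column 3 has {red,green,yellow}; that leaves blue.

green blue red yellow / yellow red blue green / blue green yellow red / red yellow green blue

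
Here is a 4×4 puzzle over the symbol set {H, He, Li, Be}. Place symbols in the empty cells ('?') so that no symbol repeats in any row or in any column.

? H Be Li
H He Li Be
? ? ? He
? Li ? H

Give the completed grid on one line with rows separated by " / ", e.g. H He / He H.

He H Be Li / H He Li Be / Li Be H He / Be Li He H

row 1 has {H,Li,Be}; column 1 has {H} — only He is left for (r1,c1).
row 3 has {He}; column 2 has {H,He,Li} — only Be is left for (r3,c2).
row 3 has {He,Be}; column 3 has {Li,Be} — only H is left for (r3,c3).
row 4 has {H,Li}; column 1 has {H,He} — only Be is left for (r4,c1).
row 4 has {H,Li,Be}; column 3 has {H,Li,Be} — only He is left for (r4,c3).
row 3 has {H,He,Be}; column 1 has {H,He,Be} — only Li is left for (r3,c1).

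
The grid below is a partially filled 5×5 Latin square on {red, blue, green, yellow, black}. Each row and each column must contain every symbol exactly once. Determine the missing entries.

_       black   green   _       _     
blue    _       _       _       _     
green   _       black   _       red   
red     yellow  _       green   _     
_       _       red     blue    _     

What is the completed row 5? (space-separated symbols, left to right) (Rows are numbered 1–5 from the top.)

black green red blue yellow

(r1,c1) = yellow
(r1,c4) = red
(r1,c5) = blue
(r2,c3) = yellow
(r2,c4) = black
(r2,c5) = green
(r3,c2) = blue
(r3,c4) = yellow
(r4,c3) = blue
(r4,c5) = black
(r5,c1) = black
(r5,c2) = green
(r5,c5) = yellow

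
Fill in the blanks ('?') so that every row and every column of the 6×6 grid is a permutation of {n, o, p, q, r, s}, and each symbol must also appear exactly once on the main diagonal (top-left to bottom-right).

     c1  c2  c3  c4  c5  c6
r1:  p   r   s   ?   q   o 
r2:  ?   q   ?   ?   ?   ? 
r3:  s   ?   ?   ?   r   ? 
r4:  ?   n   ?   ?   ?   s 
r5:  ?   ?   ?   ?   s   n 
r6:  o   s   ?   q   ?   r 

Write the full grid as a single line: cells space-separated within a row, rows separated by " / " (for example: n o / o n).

At row 1, column 4: row 1 has {o,p,q,r,s}; column 4 has {q}; that leaves n.
At row 2, column 6: row 2 has {q}; column 6 has {n,o,r,s}; that leaves p.
At row 3, column 6: row 3 has {r,s}; column 6 has {n,o,p,r,s}; that leaves q.
At row 4, column 4: row 4 has {n,s}; column 4 has {n,q}; the diagonal has {p,q,r,s}; that leaves o.
At row 4, column 5: row 4 has {n,o,s}; column 5 has {q,r,s}; that leaves p.
At row 6, column 5: row 6 has {o,q,r,s}; column 5 has {p,q,r,s}; that leaves n.
At row 2, column 5: row 2 has {p,q}; column 5 has {n,p,q,r,s}; that leaves o.
At row 3, column 3: row 3 has {q,r,s}; column 3 has {s}; the diagonal has {o,p,q,r,s}; that leaves n.
At row 3, column 4: row 3 has {n,q,r,s}; column 4 has {n,o,q}; that leaves p.
At row 5, column 4: row 5 has {n,s}; column 4 has {n,o,p,q}; that leaves r.
At row 6, column 3: row 6 has {n,o,q,r,s}; column 3 has {n,s}; that leaves p.
At row 2, column 3: row 2 has {o,p,q}; column 3 has {n,p,s}; that leaves r.
At row 2, column 4: row 2 has {o,p,q,r}; column 4 has {n,o,p,q,r}; that leaves s.
At row 3, column 2: row 3 has {n,p,q,r,s}; column 2 has {n,q,r,s}; that leaves o.
At row 4, column 3: row 4 has {n,o,p,s}; column 3 has {n,p,r,s}; that leaves q.
At row 5, column 1: row 5 has {n,r,s}; column 1 has {o,p,s}; that leaves q.
At row 5, column 2: row 5 has {n,q,r,s}; column 2 has {n,o,q,r,s}; that leaves p.
At row 5, column 3: row 5 has {n,p,q,r,s}; column 3 has {n,p,q,r,s}; that leaves o.
At row 2, column 1: row 2 has {o,p,q,r,s}; column 1 has {o,p,q,s}; that leaves n.
At row 4, column 1: row 4 has {n,o,p,q,s}; column 1 has {n,o,p,q,s}; that leaves r.

p r s n q o / n q r s o p / s o n p r q / r n q o p s / q p o r s n / o s p q n r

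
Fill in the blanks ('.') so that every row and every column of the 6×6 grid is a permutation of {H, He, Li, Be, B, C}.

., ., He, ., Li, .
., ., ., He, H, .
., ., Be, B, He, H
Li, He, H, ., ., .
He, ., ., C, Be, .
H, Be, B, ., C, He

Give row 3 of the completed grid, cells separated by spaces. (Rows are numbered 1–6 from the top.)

C Li Be B He H

At row 3, column 1: row 3 has {H,He,Be,B}; column 1 has {H,He,Li}; that leaves C.
At row 3, column 2: row 3 has {H,He,Be,B,C}; column 2 has {He,Be}; that leaves Li.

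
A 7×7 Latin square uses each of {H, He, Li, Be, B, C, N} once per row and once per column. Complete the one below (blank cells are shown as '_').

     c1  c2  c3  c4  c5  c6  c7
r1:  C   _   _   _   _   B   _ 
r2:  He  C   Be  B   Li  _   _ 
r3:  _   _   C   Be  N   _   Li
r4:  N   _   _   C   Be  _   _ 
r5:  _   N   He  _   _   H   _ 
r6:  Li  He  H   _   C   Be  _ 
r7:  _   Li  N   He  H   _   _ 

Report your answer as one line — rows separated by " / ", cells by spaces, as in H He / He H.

(r1,c3) = Li
(r1,c5) = He
(r2,c6) = N
(r2,c7) = H
(r3,c6) = He
(r4,c3) = B
(r4,c6) = Li
(r4,c7) = He
(r5,c4) = Li
(r5,c5) = B
(r6,c4) = N
(r6,c7) = B
(r7,c6) = C
(r7,c7) = Be
(r1,c4) = H
(r1,c7) = N
(r4,c2) = H
(r5,c1) = Be
(r5,c7) = C
(r7,c1) = B
(r1,c2) = Be
(r3,c1) = H
(r3,c2) = B

C Be Li H He B N / He C Be B Li N H / H B C Be N He Li / N H B C Be Li He / Be N He Li B H C / Li He H N C Be B / B Li N He H C Be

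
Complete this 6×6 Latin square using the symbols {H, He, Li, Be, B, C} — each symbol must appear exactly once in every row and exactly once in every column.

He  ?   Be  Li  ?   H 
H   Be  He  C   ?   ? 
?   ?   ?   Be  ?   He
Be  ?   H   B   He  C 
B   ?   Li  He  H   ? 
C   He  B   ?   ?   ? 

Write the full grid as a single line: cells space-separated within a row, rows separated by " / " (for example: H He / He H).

(r3,c1): row 3 has {He,Be}; column 1 has {H,He,Be,B,C}, so it must be Li.
(r3,c3): row 3 has {He,Li,Be}; column 3 has {H,He,Li,Be,B}, so it must be C.
(r3,c5): row 3 has {He,Li,Be,C}; column 5 has {H,He}, so it must be B.
(r4,c2): row 4 has {H,He,Be,B,C}; column 2 has {He,Be}, so it must be Li.
(r5,c2): row 5 has {H,He,Li,B}; column 2 has {He,Li,Be}, so it must be C.
(r5,c6): row 5 has {H,He,Li,B,C}; column 6 has {H,He,C}, so it must be Be.
(r6,c4): row 6 has {He,B,C}; column 4 has {He,Li,Be,B,C}, so it must be H.
(r6,c6): row 6 has {H,He,B,C}; column 6 has {H,He,Be,C}, so it must be Li.
(r1,c2): row 1 has {H,He,Li,Be}; column 2 has {He,Li,Be,C}, so it must be B.
(r1,c5): row 1 has {H,He,Li,Be,B}; column 5 has {H,He,B}, so it must be C.
(r2,c5): row 2 has {H,He,Be,C}; column 5 has {H,He,B,C}, so it must be Li.
(r2,c6): row 2 has {H,He,Li,Be,C}; column 6 has {H,He,Li,Be,C}, so it must be B.
(r3,c2): row 3 has {He,Li,Be,B,C}; column 2 has {He,Li,Be,B,C}, so it must be H.
(r6,c5): row 6 has {H,He,Li,B,C}; column 5 has {H,He,Li,B,C}, so it must be Be.

He B Be Li C H / H Be He C Li B / Li H C Be B He / Be Li H B He C / B C Li He H Be / C He B H Be Li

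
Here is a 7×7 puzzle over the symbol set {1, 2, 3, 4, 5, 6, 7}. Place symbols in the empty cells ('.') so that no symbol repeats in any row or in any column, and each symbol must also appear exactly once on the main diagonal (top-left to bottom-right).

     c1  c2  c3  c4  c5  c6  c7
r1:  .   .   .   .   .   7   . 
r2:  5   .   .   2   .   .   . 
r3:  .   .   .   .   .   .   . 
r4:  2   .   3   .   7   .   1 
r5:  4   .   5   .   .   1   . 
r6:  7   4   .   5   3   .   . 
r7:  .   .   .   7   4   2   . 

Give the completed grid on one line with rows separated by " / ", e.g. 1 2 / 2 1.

3 5 2 6 1 7 4 / 5 1 4 2 6 3 7 / 6 2 7 1 5 4 3 / 2 6 3 4 7 5 1 / 4 7 5 3 2 1 6 / 7 4 1 5 3 6 2 / 1 3 6 7 4 2 5

(r6,c6) = 6
(r6,c7) = 2
(r4,c4) = 4
(r4,c6) = 5
(r5,c5) = 2
(r6,c3) = 1
(r7,c3) = 6
(r3,c3) = 7
(r4,c2) = 6
(r2,c3) = 4
(r2,c6) = 3
(r3,c6) = 4
(r1,c3) = 2
(r2,c2) = 1
(r2,c5) = 6
(r2,c7) = 7
(r1,c1) = 3
(r1,c2) = 5
(r1,c5) = 1
(r3,c5) = 5
(r7,c1) = 1
(r7,c2) = 3
(r7,c7) = 5
(r1,c4) = 6
(r1,c7) = 4
(r3,c1) = 6
(r3,c2) = 2
(r3,c7) = 3
(r5,c2) = 7
(r5,c4) = 3
(r5,c7) = 6
(r3,c4) = 1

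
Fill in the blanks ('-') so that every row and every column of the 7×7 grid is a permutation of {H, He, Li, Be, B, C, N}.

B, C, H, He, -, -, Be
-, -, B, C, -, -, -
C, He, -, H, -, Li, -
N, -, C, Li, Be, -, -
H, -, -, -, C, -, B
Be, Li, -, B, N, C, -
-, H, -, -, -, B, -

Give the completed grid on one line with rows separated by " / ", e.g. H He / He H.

B C H He Li N Be / He N B C H Be Li / C He Be H B Li N / N B C Li Be H He / H Be Li N C He B / Be Li He B N C H / Li H N Be He B C

At row 1, column 5: row 1 has {H,He,Be,B,C}; column 5 has {Be,C,N}; that leaves Li.
At row 1, column 6: row 1 has {H,He,Li,Be,B,C}; column 6 has {Li,B,C}; that leaves N.
At row 3, column 5: row 3 has {H,He,Li,C}; column 5 has {Li,Be,C,N}; that leaves B.
At row 3, column 7: row 3 has {H,He,Li,B,C}; column 7 has {Be,B}; that leaves N.
At row 4, column 2: row 4 has {Li,Be,C,N}; column 2 has {H,He,Li,C}; that leaves B.
At row 6, column 3: row 6 has {Li,Be,B,C,N}; column 3 has {H,B,C}; that leaves He.
At row 6, column 7: row 6 has {He,Li,Be,B,C,N}; column 7 has {Be,B,N}; that leaves H.
At row 7, column 5: row 7 has {H,B}; column 5 has {Li,Be,B,C,N}; that leaves He.
At row 2, column 5: row 2 has {B,C}; column 5 has {He,Li,Be,B,C,N}; that leaves H.
At row 3, column 3: row 3 has {H,He,Li,B,C,N}; column 3 has {H,He,B,C}; that leaves Be.
At row 4, column 7: row 4 has {Li,Be,B,C,N}; column 7 has {H,Be,B,N}; that leaves He.
At row 7, column 1: row 7 has {H,He,B}; column 1 has {H,Be,B,C,N}; that leaves Li.
At row 7, column 3: row 7 has {H,He,Li,B}; column 3 has {H,He,Be,B,C}; that leaves N.
At row 7, column 4: row 7 has {H,He,Li,B,N}; column 4 has {H,He,Li,B,C}; that leaves Be.
At row 7, column 7: row 7 has {H,He,Li,Be,B,N}; column 7 has {H,He,Be,B,N}; that leaves C.
At row 2, column 1: row 2 has {H,B,C}; column 1 has {H,Li,Be,B,C,N}; that leaves He.
At row 2, column 6: row 2 has {H,He,B,C}; column 6 has {Li,B,C,N}; that leaves Be.
At row 2, column 7: row 2 has {H,He,Be,B,C}; column 7 has {H,He,Be,B,C,N}; that leaves Li.
At row 4, column 6: row 4 has {He,Li,Be,B,C,N}; column 6 has {Li,Be,B,C,N}; that leaves H.
At row 5, column 3: row 5 has {H,B,C}; column 3 has {H,He,Be,B,C,N}; that leaves Li.
At row 5, column 4: row 5 has {H,Li,B,C}; column 4 has {H,He,Li,Be,B,C}; that leaves N.
At row 5, column 6: row 5 has {H,Li,B,C,N}; column 6 has {H,Li,Be,B,C,N}; that leaves He.
At row 2, column 2: row 2 has {H,He,Li,Be,B,C}; column 2 has {H,He,Li,B,C}; that leaves N.
At row 5, column 2: row 5 has {H,He,Li,B,C,N}; column 2 has {H,He,Li,B,C,N}; that leaves Be.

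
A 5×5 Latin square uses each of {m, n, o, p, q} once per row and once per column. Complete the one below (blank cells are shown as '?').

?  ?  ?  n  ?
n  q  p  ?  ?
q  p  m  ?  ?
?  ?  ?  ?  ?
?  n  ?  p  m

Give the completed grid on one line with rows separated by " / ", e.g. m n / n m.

p m o n q / n q p m o / q p m o n / m o n q p / o n q p m

(r2,c5) = o
(r3,c4) = o
(r3,c5) = n
(r5,c1) = o
(r5,c3) = q
(r1,c3) = o
(r2,c4) = m
(r4,c3) = n
(r4,c4) = q
(r4,c5) = p
(r1,c2) = m
(r1,c5) = q
(r4,c1) = m
(r4,c2) = o
(r1,c1) = p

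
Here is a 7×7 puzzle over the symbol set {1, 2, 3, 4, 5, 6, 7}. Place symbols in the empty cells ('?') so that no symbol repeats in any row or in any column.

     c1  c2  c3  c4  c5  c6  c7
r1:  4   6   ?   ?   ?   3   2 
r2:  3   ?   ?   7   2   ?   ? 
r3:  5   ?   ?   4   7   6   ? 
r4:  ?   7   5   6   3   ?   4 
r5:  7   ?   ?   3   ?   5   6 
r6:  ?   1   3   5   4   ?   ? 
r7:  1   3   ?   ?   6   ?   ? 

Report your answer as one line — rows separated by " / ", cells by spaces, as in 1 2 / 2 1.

4 6 7 1 5 3 2 / 3 5 6 7 2 4 1 / 5 2 1 4 7 6 3 / 2 7 5 6 3 1 4 / 7 4 2 3 1 5 6 / 6 1 3 5 4 2 7 / 1 3 4 2 6 7 5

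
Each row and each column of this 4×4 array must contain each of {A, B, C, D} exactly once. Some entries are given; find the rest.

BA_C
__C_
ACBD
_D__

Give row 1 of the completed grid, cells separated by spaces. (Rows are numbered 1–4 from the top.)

B A D C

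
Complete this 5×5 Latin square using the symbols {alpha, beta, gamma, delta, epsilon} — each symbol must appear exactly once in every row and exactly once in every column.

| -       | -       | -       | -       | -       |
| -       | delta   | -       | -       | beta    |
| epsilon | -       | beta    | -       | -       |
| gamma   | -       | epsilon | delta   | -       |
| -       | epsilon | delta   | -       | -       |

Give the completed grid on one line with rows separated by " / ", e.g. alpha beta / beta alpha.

row 2 has {beta,delta}; column 1 has {gamma,epsilon} — only alpha is left for (r2,c1).
row 2 has {alpha,beta,delta}; column 3 has {beta,delta,epsilon} — only gamma is left for (r2,c3).
row 2 has {alpha,beta,gamma,delta}; column 4 has {delta} — only epsilon is left for (r2,c4).
row 4 has {gamma,delta,epsilon}; column 5 has {beta} — only alpha is left for (r4,c5).
row 5 has {delta,epsilon}; column 1 has {alpha,gamma,epsilon} — only beta is left for (r5,c1).
row 5 has {beta,delta,epsilon}; column 5 has {alpha,beta} — only gamma is left for (r5,c5).
row 1 is empty so far; column 1 has {alpha,beta,gamma,epsilon} — only delta is left for (r1,c1).
row 1 has {delta}; column 3 has {beta,gamma,delta,epsilon} — only alpha is left for (r1,c3).
row 1 has {alpha,delta}; column 5 has {alpha,beta,gamma} — only epsilon is left for (r1,c5).
row 3 has {beta,epsilon}; column 5 has {alpha,beta,gamma,epsilon} — only delta is left for (r3,c5).
row 4 has {alpha,gamma,delta,epsilon}; column 2 has {delta,epsilon} — only beta is left for (r4,c2).
row 5 has {beta,gamma,delta,epsilon}; column 4 has {delta,epsilon} — only alpha is left for (r5,c4).
row 1 has {alpha,delta,epsilon}; column 2 has {beta,delta,epsilon} — only gamma is left for (r1,c2).
row 1 has {alpha,gamma,delta,epsilon}; column 4 has {alpha,delta,epsilon} — only beta is left for (r1,c4).
row 3 has {beta,delta,epsilon}; column 2 has {beta,gamma,delta,epsilon} — only alpha is left for (r3,c2).
row 3 has {alpha,beta,delta,epsilon}; column 4 has {alpha,beta,delta,epsilon} — only gamma is left for (r3,c4).

delta gamma alpha beta epsilon / alpha delta gamma epsilon beta / epsilon alpha beta gamma delta / gamma beta epsilon delta alpha / beta epsilon delta alpha gamma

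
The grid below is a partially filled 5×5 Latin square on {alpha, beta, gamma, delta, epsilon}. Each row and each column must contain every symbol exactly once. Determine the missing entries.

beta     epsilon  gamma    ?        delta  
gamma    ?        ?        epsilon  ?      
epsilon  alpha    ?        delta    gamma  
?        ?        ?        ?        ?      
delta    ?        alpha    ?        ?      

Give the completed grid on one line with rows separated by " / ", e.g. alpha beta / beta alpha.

beta epsilon gamma alpha delta / gamma beta delta epsilon alpha / epsilon alpha beta delta gamma / alpha delta epsilon gamma beta / delta gamma alpha beta epsilon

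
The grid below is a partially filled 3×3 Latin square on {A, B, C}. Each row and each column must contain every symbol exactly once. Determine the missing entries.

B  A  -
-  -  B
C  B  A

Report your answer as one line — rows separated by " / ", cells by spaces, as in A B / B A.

B A C / A C B / C B A

At row 1, column 3: row 1 has {A,B}; column 3 has {A,B}; that leaves C.
At row 2, column 1: row 2 has {B}; column 1 has {B,C}; that leaves A.
At row 2, column 2: row 2 has {A,B}; column 2 has {A,B}; that leaves C.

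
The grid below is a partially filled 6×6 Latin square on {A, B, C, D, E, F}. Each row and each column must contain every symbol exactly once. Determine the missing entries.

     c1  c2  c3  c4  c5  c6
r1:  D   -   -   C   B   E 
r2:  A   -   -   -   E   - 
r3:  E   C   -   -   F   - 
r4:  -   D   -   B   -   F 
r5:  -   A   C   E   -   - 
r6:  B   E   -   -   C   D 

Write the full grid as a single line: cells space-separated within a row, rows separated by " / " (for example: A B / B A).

D F A C B E / A B D F E C / E C B D F A / C D E B A F / F A C E D B / B E F A C D

At row 1, column 2: row 1 has {B,C,D,E}; column 2 has {A,C,D,E}; that leaves F.
At row 1, column 3: row 1 has {B,C,D,E,F}; column 3 has {C}; that leaves A.
At row 2, column 2: row 2 has {A,E}; column 2 has {A,C,D,E,F}; that leaves B.
At row 2, column 6: row 2 has {A,B,E}; column 6 has {D,E,F}; that leaves C.
At row 4, column 1: row 4 has {B,D,F}; column 1 has {A,B,D,E}; that leaves C.
At row 4, column 3: row 4 has {B,C,D,F}; column 3 has {A,C}; that leaves E.
At row 4, column 5: row 4 has {B,C,D,E,F}; column 5 has {B,C,E,F}; that leaves A.
At row 5, column 1: row 5 has {A,C,E}; column 1 has {A,B,C,D,E}; that leaves F.
At row 5, column 5: row 5 has {A,C,E,F}; column 5 has {A,B,C,E,F}; that leaves D.
At row 5, column 6: row 5 has {A,C,D,E,F}; column 6 has {C,D,E,F}; that leaves B.
At row 6, column 3: row 6 has {B,C,D,E}; column 3 has {A,C,E}; that leaves F.
At row 6, column 4: row 6 has {B,C,D,E,F}; column 4 has {B,C,E}; that leaves A.
At row 2, column 3: row 2 has {A,B,C,E}; column 3 has {A,C,E,F}; that leaves D.
At row 2, column 4: row 2 has {A,B,C,D,E}; column 4 has {A,B,C,E}; that leaves F.
At row 3, column 3: row 3 has {C,E,F}; column 3 has {A,C,D,E,F}; that leaves B.
At row 3, column 4: row 3 has {B,C,E,F}; column 4 has {A,B,C,E,F}; that leaves D.
At row 3, column 6: row 3 has {B,C,D,E,F}; column 6 has {B,C,D,E,F}; that leaves A.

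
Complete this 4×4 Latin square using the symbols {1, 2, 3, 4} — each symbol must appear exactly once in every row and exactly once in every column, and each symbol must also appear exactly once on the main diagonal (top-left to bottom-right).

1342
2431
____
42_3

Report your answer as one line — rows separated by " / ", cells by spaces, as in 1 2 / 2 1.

1 3 4 2 / 2 4 3 1 / 3 1 2 4 / 4 2 1 3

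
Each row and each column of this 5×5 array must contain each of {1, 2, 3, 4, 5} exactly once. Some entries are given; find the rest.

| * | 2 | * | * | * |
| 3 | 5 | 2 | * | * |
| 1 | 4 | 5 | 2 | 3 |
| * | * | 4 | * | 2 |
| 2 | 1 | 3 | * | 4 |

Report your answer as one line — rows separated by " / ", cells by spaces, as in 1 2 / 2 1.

4 2 1 3 5 / 3 5 2 4 1 / 1 4 5 2 3 / 5 3 4 1 2 / 2 1 3 5 4

row 1 has {2}; column 3 has {2,3,4,5} — only 1 is left for (r1,c3).
row 1 has {1,2}; column 5 has {2,3,4} — only 5 is left for (r1,c5).
row 2 has {2,3,5}; column 5 has {2,3,4,5} — only 1 is left for (r2,c5).
row 4 has {2,4}; column 1 has {1,2,3} — only 5 is left for (r4,c1).
row 4 has {2,4,5}; column 2 has {1,2,4,5} — only 3 is left for (r4,c2).
row 4 has {2,3,4,5}; column 4 has {2} — only 1 is left for (r4,c4).
row 5 has {1,2,3,4}; column 4 has {1,2} — only 5 is left for (r5,c4).
row 1 has {1,2,5}; column 1 has {1,2,3,5} — only 4 is left for (r1,c1).
row 1 has {1,2,4,5}; column 4 has {1,2,5} — only 3 is left for (r1,c4).
row 2 has {1,2,3,5}; column 4 has {1,2,3,5} — only 4 is left for (r2,c4).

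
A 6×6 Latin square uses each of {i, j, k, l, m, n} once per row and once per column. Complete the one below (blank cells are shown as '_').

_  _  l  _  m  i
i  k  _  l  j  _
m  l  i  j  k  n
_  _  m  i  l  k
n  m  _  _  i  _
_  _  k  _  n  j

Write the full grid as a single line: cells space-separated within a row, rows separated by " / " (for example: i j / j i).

At row 2, column 3: row 2 has {i,j,k,l}; column 3 has {i,k,l,m}; that leaves n.
At row 2, column 6: row 2 has {i,j,k,l,n}; column 6 has {i,j,k,n}; that leaves m.
At row 4, column 1: row 4 has {i,k,l,m}; column 1 has {i,m,n}; that leaves j.
At row 4, column 2: row 4 has {i,j,k,l,m}; column 2 has {k,l,m}; that leaves n.
At row 5, column 3: row 5 has {i,m,n}; column 3 has {i,k,l,m,n}; that leaves j.
At row 5, column 4: row 5 has {i,j,m,n}; column 4 has {i,j,l}; that leaves k.
At row 5, column 6: row 5 has {i,j,k,m,n}; column 6 has {i,j,k,m,n}; that leaves l.
At row 6, column 1: row 6 has {j,k,n}; column 1 has {i,j,m,n}; that leaves l.
At row 6, column 2: row 6 has {j,k,l,n}; column 2 has {k,l,m,n}; that leaves i.
At row 6, column 4: row 6 has {i,j,k,l,n}; column 4 has {i,j,k,l}; that leaves m.
At row 1, column 1: row 1 has {i,l,m}; column 1 has {i,j,l,m,n}; that leaves k.
At row 1, column 2: row 1 has {i,k,l,m}; column 2 has {i,k,l,m,n}; that leaves j.
At row 1, column 4: row 1 has {i,j,k,l,m}; column 4 has {i,j,k,l,m}; that leaves n.

k j l n m i / i k n l j m / m l i j k n / j n m i l k / n m j k i l / l i k m n j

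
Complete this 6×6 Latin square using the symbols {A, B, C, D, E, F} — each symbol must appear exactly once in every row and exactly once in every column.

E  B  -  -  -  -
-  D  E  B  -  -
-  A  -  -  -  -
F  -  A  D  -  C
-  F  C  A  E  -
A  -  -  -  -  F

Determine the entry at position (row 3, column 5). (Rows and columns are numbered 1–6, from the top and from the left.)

At row 2, column 1: row 2 has {B,D,E}; column 1 has {A,E,F}; that leaves C.
At row 2, column 6: row 2 has {B,C,D,E}; column 6 has {C,F}; that leaves A.
At row 4, column 2: row 4 has {A,C,D,F}; column 2 has {A,B,D,F}; that leaves E.
At row 4, column 5: row 4 has {A,C,D,E,F}; column 5 has {E}; that leaves B.
At row 6, column 2: row 6 has {A,F}; column 2 has {A,B,D,E,F}; that leaves C.
At row 6, column 4: row 6 has {A,C,F}; column 4 has {A,B,D}; that leaves E.
At row 6, column 5: row 6 has {A,C,E,F}; column 5 has {B,E}; that leaves D.
At row 1, column 6: row 1 has {B,E}; column 6 has {A,C,F}; that leaves D.
At row 2, column 5: row 2 has {A,B,C,D,E}; column 5 has {B,D,E}; that leaves F.
At row 3, column 5: row 3 has {A}; column 5 has {B,D,E,F}; that leaves C.

C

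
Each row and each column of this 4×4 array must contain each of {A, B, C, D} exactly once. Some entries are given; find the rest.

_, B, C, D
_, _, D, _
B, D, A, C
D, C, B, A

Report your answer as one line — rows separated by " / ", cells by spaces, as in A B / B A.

At row 1, column 1: row 1 has {B,C,D}; column 1 has {B,D}; that leaves A.
At row 2, column 1: row 2 has {D}; column 1 has {A,B,D}; that leaves C.
At row 2, column 2: row 2 has {C,D}; column 2 has {B,C,D}; that leaves A.
At row 2, column 4: row 2 has {A,C,D}; column 4 has {A,C,D}; that leaves B.

A B C D / C A D B / B D A C / D C B A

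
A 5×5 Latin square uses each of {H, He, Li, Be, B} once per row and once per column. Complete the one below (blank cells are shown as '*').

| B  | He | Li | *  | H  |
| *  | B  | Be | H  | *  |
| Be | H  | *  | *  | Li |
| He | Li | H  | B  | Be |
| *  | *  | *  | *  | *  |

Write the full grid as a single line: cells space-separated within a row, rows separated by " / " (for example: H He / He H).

B He Li Be H / Li B Be H He / Be H B He Li / He Li H B Be / H Be He Li B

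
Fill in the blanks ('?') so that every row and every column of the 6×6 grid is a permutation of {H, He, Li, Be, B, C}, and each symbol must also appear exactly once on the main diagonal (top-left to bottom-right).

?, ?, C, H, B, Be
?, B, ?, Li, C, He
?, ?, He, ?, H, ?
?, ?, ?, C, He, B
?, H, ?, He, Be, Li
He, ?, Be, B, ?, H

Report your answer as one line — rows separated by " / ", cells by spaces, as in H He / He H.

Li He C H B Be / Be B H Li C He / B Li He Be H C / H Be Li C He B / C H B He Be Li / He C Be B Li H

(r1,c1): row 1 has {H,Be,B,C}; column 1 has {He}; the diagonal has {H,He,Be,B,C}, so it must be Li.
(r1,c2): row 1 has {H,Li,Be,B,C}; column 2 has {H,B}, so it must be He.
(r2,c3): row 2 has {He,Li,B,C}; column 3 has {He,Be,C}, so it must be H.
(r3,c4): row 3 has {H,He}; column 4 has {H,He,Li,B,C}, so it must be Be.
(r3,c6): row 3 has {H,He,Be}; column 6 has {H,He,Li,Be,B}, so it must be C.
(r4,c3): row 4 has {He,B,C}; column 3 has {H,He,Be,C}, so it must be Li.
(r5,c3): row 5 has {H,He,Li,Be}; column 3 has {H,He,Li,Be,C}, so it must be B.
(r6,c5): row 6 has {H,He,Be,B}; column 5 has {H,He,Be,B,C}, so it must be Li.
(r2,c1): row 2 has {H,He,Li,B,C}; column 1 has {He,Li}, so it must be Be.
(r3,c1): row 3 has {H,He,Be,C}; column 1 has {He,Li,Be}, so it must be B.
(r3,c2): row 3 has {H,He,Be,B,C}; column 2 has {H,He,B}, so it must be Li.
(r4,c1): row 4 has {He,Li,B,C}; column 1 has {He,Li,Be,B}, so it must be H.
(r4,c2): row 4 has {H,He,Li,B,C}; column 2 has {H,He,Li,B}, so it must be Be.
(r5,c1): row 5 has {H,He,Li,Be,B}; column 1 has {H,He,Li,Be,B}, so it must be C.
(r6,c2): row 6 has {H,He,Li,Be,B}; column 2 has {H,He,Li,Be,B}, so it must be C.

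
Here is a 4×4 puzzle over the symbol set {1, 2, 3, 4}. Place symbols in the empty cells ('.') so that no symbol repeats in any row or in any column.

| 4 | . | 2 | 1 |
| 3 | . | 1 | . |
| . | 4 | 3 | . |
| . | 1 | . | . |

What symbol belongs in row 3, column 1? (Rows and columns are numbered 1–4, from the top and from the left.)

1

row 1 has {1,2,4}; column 2 has {1,4} — only 3 is left for (r1,c2).
row 2 has {1,3}; column 2 has {1,3,4} — only 2 is left for (r2,c2).
row 2 has {1,2,3}; column 4 has {1} — only 4 is left for (r2,c4).
row 3 has {3,4}; column 4 has {1,4} — only 2 is left for (r3,c4).
row 4 has {1}; column 1 has {3,4} — only 2 is left for (r4,c1).
row 4 has {1,2}; column 3 has {1,2,3} — only 4 is left for (r4,c3).
row 4 has {1,2,4}; column 4 has {1,2,4} — only 3 is left for (r4,c4).
row 3 has {2,3,4}; column 1 has {2,3,4} — only 1 is left for (r3,c1).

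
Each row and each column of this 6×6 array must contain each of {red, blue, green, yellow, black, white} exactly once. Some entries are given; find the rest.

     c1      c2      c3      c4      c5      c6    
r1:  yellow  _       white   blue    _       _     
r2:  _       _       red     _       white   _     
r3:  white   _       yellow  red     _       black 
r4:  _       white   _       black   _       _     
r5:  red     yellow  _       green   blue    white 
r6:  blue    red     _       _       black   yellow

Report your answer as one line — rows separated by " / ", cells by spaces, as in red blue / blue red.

row 2 has {red,white}; column 4 has {red,blue,green,black} — only yellow is left for (r2,c4).
row 3 has {red,yellow,black,white}; column 5 has {blue,black,white} — only green is left for (r3,c5).
row 4 has {black,white}; column 1 has {red,blue,yellow,white} — only green is left for (r4,c1).
row 4 has {green,black,white}; column 3 has {red,yellow,white} — only blue is left for (r4,c3).
row 4 has {blue,green,black,white}; column 6 has {yellow,black,white} — only red is left for (r4,c6).
row 5 has {red,blue,green,yellow,white}; column 3 has {red,blue,yellow,white} — only black is left for (r5,c3).
row 6 has {red,blue,yellow,black}; column 3 has {red,blue,yellow,black,white} — only green is left for (r6,c3).
row 6 has {red,blue,green,yellow,black}; column 4 has {red,blue,green,yellow,black} — only white is left for (r6,c4).
row 1 has {blue,yellow,white}; column 5 has {blue,green,black,white} — only red is left for (r1,c5).
row 1 has {red,blue,yellow,white}; column 6 has {red,yellow,black,white} — only green is left for (r1,c6).
row 2 has {red,yellow,white}; column 1 has {red,blue,green,yellow,white} — only black is left for (r2,c1).
row 2 has {red,yellow,black,white}; column 6 has {red,green,yellow,black,white} — only blue is left for (r2,c6).
row 3 has {red,green,yellow,black,white}; column 2 has {red,yellow,white} — only blue is left for (r3,c2).
row 4 has {red,blue,green,black,white}; column 5 has {red,blue,green,black,white} — only yellow is left for (r4,c5).
row 1 has {red,blue,green,yellow,white}; column 2 has {red,blue,yellow,white} — only black is left for (r1,c2).
row 2 has {red,blue,yellow,black,white}; column 2 has {red,blue,yellow,black,white} — only green is left for (r2,c2).

yellow black white blue red green / black green red yellow white blue / white blue yellow red green black / green white blue black yellow red / red yellow black green blue white / blue red green white black yellow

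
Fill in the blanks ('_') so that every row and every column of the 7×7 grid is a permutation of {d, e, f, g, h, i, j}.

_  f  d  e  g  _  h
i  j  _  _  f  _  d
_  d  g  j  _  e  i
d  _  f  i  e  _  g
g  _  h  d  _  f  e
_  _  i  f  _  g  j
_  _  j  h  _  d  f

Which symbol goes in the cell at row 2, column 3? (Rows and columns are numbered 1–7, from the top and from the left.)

e

row 1 has {d,e,f,g,h}; column 1 has {d,g,i} — only j is left for (r1,c1).
row 1 has {d,e,f,g,h,j}; column 6 has {d,e,f,g} — only i is left for (r1,c6).
row 2 has {d,f,i,j}; column 3 has {d,f,g,h,i,j} — only e is left for (r2,c3).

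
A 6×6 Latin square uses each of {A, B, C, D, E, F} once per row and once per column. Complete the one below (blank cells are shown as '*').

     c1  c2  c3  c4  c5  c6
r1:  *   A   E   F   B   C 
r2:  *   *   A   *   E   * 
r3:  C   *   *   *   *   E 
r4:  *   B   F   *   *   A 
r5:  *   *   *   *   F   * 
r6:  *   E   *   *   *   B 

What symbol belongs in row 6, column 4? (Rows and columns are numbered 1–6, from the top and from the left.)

A

(r1,c1) = D
(r4,c1) = E
(r5,c6) = D
(r2,c6) = F
(r5,c2) = C
(r5,c3) = B
(r2,c1) = B
(r2,c2) = D
(r2,c4) = C
(r3,c2) = F
(r3,c3) = D
(r3,c5) = A
(r4,c4) = D
(r4,c5) = C
(r5,c1) = A
(r5,c4) = E
(r6,c1) = F
(r6,c3) = C
(r6,c4) = A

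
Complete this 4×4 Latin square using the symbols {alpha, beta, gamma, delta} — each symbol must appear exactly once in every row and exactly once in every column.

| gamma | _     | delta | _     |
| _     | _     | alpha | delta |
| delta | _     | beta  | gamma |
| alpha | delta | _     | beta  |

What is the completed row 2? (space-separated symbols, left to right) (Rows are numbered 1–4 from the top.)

beta gamma alpha delta

At row 1, column 4: row 1 has {gamma,delta}; column 4 has {beta,gamma,delta}; that leaves alpha.
At row 2, column 1: row 2 has {alpha,delta}; column 1 has {alpha,gamma,delta}; that leaves beta.
At row 2, column 2: row 2 has {alpha,beta,delta}; column 2 has {delta}; that leaves gamma.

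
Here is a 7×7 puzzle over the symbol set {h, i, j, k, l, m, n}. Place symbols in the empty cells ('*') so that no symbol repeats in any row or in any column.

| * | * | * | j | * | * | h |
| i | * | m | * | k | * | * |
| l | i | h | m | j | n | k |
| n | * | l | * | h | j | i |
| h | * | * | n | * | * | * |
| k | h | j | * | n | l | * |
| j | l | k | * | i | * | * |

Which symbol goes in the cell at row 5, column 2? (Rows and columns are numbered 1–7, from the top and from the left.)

j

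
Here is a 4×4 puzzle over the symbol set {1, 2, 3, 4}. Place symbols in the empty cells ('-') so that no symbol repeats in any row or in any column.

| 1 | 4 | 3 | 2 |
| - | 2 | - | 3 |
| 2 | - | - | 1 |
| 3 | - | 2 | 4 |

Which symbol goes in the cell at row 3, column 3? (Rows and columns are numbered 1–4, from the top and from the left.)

(r2,c1) = 4
(r2,c3) = 1
(r3,c2) = 3
(r3,c3) = 4

4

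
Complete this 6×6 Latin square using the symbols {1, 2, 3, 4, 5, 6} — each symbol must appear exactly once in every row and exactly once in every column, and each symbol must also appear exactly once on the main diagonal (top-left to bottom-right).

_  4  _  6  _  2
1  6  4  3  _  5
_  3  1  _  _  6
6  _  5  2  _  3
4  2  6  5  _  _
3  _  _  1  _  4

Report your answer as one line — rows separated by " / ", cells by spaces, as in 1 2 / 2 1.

row 1 has {2,4,6}; column 1 has {1,3,4,6}; the diagonal has {1,2,4,6} — only 5 is left for (r1,c1).
row 1 has {2,4,5,6}; column 3 has {1,4,5,6} — only 3 is left for (r1,c3).
row 1 has {2,3,4,5,6}; column 5 is empty so far — only 1 is left for (r1,c5).
row 2 has {1,3,4,5,6}; column 5 has {1} — only 2 is left for (r2,c5).
row 3 has {1,3,6}; column 1 has {1,3,4,5,6} — only 2 is left for (r3,c1).
row 3 has {1,2,3,6}; column 4 has {1,2,3,5,6} — only 4 is left for (r3,c4).
row 3 has {1,2,3,4,6}; column 5 has {1,2} — only 5 is left for (r3,c5).
row 4 has {2,3,5,6}; column 2 has {2,3,4,6} — only 1 is left for (r4,c2).
row 4 has {1,2,3,5,6}; column 5 has {1,2,5} — only 4 is left for (r4,c5).
row 5 has {2,4,5,6}; column 5 has {1,2,4,5}; the diagonal has {1,2,4,5,6} — only 3 is left for (r5,c5).
row 5 has {2,3,4,5,6}; column 6 has {2,3,4,5,6} — only 1 is left for (r5,c6).
row 6 has {1,3,4}; column 2 has {1,2,3,4,6} — only 5 is left for (r6,c2).
row 6 has {1,3,4,5}; column 3 has {1,3,4,5,6} — only 2 is left for (r6,c3).
row 6 has {1,2,3,4,5}; column 5 has {1,2,3,4,5} — only 6 is left for (r6,c5).

5 4 3 6 1 2 / 1 6 4 3 2 5 / 2 3 1 4 5 6 / 6 1 5 2 4 3 / 4 2 6 5 3 1 / 3 5 2 1 6 4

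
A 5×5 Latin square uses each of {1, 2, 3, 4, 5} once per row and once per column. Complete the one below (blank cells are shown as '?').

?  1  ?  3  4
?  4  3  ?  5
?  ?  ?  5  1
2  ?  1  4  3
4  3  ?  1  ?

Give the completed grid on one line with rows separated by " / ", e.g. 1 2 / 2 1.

5 1 2 3 4 / 1 4 3 2 5 / 3 2 4 5 1 / 2 5 1 4 3 / 4 3 5 1 2

row 1 has {1,3,4}; column 1 has {2,4} — only 5 is left for (r1,c1).
row 1 has {1,3,4,5}; column 3 has {1,3} — only 2 is left for (r1,c3).
row 2 has {3,4,5}; column 1 has {2,4,5} — only 1 is left for (r2,c1).
row 2 has {1,3,4,5}; column 4 has {1,3,4,5} — only 2 is left for (r2,c4).
row 3 has {1,5}; column 1 has {1,2,4,5} — only 3 is left for (r3,c1).
row 3 has {1,3,5}; column 2 has {1,3,4} — only 2 is left for (r3,c2).
row 3 has {1,2,3,5}; column 3 has {1,2,3} — only 4 is left for (r3,c3).
row 4 has {1,2,3,4}; column 2 has {1,2,3,4} — only 5 is left for (r4,c2).
row 5 has {1,3,4}; column 3 has {1,2,3,4} — only 5 is left for (r5,c3).
row 5 has {1,3,4,5}; column 5 has {1,3,4,5} — only 2 is left for (r5,c5).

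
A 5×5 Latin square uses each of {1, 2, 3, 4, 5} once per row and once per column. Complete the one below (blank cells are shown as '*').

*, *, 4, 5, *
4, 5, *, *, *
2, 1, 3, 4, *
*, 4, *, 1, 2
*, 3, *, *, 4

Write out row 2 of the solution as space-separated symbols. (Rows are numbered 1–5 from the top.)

4 5 2 3 1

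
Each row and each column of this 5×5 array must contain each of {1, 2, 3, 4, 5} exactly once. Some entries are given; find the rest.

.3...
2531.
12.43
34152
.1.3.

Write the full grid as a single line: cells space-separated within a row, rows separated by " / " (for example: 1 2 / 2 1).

5 3 4 2 1 / 2 5 3 1 4 / 1 2 5 4 3 / 3 4 1 5 2 / 4 1 2 3 5

(r1,c4) = 2
(r2,c5) = 4
(r3,c3) = 5
(r5,c5) = 5
(r1,c3) = 4
(r1,c5) = 1
(r5,c1) = 4
(r5,c3) = 2
(r1,c1) = 5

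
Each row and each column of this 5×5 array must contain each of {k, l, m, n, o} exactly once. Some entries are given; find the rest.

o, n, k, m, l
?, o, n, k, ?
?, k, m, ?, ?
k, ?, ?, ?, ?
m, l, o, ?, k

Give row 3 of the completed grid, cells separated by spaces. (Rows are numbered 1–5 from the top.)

n k m l o

row 2 has {k,n,o}; column 1 has {k,m,o} — only l is left for (r2,c1).
row 2 has {k,l,n,o}; column 5 has {k,l} — only m is left for (r2,c5).
row 3 has {k,m}; column 1 has {k,l,m,o} — only n is left for (r3,c1).
row 3 has {k,m,n}; column 5 has {k,l,m} — only o is left for (r3,c5).
row 4 has {k}; column 2 has {k,l,n,o} — only m is left for (r4,c2).
row 4 has {k,m}; column 3 has {k,m,n,o} — only l is left for (r4,c3).
row 4 has {k,l,m}; column 5 has {k,l,m,o} — only n is left for (r4,c5).
row 5 has {k,l,m,o}; column 4 has {k,m} — only n is left for (r5,c4).
row 3 has {k,m,n,o}; column 4 has {k,m,n} — only l is left for (r3,c4).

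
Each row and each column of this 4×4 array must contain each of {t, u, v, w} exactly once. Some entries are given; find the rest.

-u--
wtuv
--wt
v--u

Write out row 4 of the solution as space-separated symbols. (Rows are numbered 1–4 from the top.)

(r1,c1): row 1 has {u}; column 1 has {v,w}, so it must be t.
(r1,c3): row 1 has {t,u}; column 3 has {u,w}, so it must be v.
(r1,c4): row 1 has {t,u,v}; column 4 has {t,u,v}, so it must be w.
(r3,c1): row 3 has {t,w}; column 1 has {t,v,w}, so it must be u.
(r3,c2): row 3 has {t,u,w}; column 2 has {t,u}, so it must be v.
(r4,c2): row 4 has {u,v}; column 2 has {t,u,v}, so it must be w.
(r4,c3): row 4 has {u,v,w}; column 3 has {u,v,w}, so it must be t.

v w t u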